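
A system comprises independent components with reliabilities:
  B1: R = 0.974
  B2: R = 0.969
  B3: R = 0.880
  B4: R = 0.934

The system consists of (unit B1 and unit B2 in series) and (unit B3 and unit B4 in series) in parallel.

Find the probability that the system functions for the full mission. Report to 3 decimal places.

0.990

Series (B1 and B2): 0.97400 × 0.96900 = 0.94381
Series (B3 and B4): 0.88000 × 0.93400 = 0.82192
Parallel ([0.94381] and [0.82192]): 1 − (1 − 0.94381)(1 − 0.82192) = 0.990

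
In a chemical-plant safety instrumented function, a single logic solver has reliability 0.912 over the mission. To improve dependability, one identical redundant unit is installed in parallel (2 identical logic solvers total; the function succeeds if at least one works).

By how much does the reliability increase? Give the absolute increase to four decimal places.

0.0803

R_before = 0.912
R_after = 1 − (1 − 0.912)^2 = 0.9923
ΔR = 0.9923 − 0.912 = 0.0803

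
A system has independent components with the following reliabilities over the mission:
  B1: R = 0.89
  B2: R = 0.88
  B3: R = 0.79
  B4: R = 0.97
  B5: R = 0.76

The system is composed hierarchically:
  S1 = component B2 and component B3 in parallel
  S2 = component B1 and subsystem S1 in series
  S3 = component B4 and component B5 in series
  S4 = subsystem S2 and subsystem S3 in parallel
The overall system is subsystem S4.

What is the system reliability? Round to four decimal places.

Parallel (B2 and B3): 1 − (1 − 0.880000)(1 − 0.790000) = 0.974800
Series (B1 and [0.974800]): 0.890000 × 0.974800 = 0.867572
Series (B4 and B5): 0.970000 × 0.760000 = 0.737200
Parallel ([0.867572] and [0.737200]): 1 − (1 − 0.867572)(1 − 0.737200) = 0.9652

0.9652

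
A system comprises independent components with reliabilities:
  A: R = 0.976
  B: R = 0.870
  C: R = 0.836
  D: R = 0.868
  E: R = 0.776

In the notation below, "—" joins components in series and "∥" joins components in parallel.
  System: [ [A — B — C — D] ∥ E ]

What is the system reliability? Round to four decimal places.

0.9140

Series (A, B, C, and D): 0.976000 × 0.870000 × 0.836000 × 0.868000 = 0.616162
Parallel ([0.616162] and E): 1 − (1 − 0.616162)(1 − 0.776000) = 0.9140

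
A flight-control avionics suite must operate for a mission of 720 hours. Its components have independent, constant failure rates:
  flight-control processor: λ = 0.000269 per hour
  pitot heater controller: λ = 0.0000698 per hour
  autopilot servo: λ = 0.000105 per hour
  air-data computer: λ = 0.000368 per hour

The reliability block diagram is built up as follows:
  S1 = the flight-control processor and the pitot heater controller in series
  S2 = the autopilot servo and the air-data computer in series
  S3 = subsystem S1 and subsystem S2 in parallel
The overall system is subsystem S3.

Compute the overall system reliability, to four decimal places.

R(flight-control processor) = exp(−0.000269 × 720) = 0.823922
R(pitot heater controller) = exp(−0.0000698 × 720) = 0.950986
R(autopilot servo) = exp(−0.000105 × 720) = 0.927187
R(air-data computer) = exp(−0.000368 × 720) = 0.767237
Series (flight-control processor and pitot heater controller): 0.823922 × 0.950986 = 0.783538
Series (autopilot servo and air-data computer): 0.927187 × 0.767237 = 0.711372
Parallel ([0.783538] and [0.711372]): 1 − (1 − 0.783538)(1 − 0.711372) = 0.9375

0.9375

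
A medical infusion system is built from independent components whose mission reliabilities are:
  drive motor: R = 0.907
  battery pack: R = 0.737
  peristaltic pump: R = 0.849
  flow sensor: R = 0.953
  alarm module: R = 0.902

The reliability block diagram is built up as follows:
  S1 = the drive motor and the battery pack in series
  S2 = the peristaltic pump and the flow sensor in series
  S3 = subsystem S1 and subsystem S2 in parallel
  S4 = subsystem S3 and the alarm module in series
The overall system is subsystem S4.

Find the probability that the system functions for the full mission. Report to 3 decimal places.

0.845

Series (drive motor and battery pack): 0.90700 × 0.73700 = 0.66846
Series (peristaltic pump and flow sensor): 0.84900 × 0.95300 = 0.80910
Parallel ([0.66846] and [0.80910]): 1 − (1 − 0.66846)(1 − 0.80910) = 0.93671
Series ([0.93671] and alarm module): 0.93671 × 0.90200 = 0.845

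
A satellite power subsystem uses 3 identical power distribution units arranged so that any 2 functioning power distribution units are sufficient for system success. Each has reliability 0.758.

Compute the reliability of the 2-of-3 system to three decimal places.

R = Σ_{i=2}^{3} C(3,i) p^i (1−p)^{3−i} with p = 0.758
C(3,2)·0.758^2·0.242^1 = 0.41713
C(3,3)·0.758^3·0.242^0 = 0.43552
Sum = 0.853

0.853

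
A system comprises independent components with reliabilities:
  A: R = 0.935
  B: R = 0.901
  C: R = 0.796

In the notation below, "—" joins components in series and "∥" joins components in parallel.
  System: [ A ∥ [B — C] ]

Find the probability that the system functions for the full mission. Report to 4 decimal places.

0.9816

Series (B and C): 0.901000 × 0.796000 = 0.717196
Parallel (A and [0.717196]): 1 − (1 − 0.935000)(1 − 0.717196) = 0.9816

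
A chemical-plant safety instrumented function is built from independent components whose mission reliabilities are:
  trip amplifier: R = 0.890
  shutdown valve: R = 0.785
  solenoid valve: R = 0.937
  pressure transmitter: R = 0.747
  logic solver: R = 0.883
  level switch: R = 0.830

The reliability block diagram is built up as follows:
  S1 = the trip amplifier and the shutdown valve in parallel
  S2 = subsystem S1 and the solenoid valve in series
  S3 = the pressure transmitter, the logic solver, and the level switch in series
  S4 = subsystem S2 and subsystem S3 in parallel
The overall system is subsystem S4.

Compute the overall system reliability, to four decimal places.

Parallel (trip amplifier and shutdown valve): 1 − (1 − 0.890000)(1 − 0.785000) = 0.976350
Series ([0.976350] and solenoid valve): 0.976350 × 0.937000 = 0.914840
Series (pressure transmitter, logic solver, and level switch): 0.747000 × 0.883000 × 0.830000 = 0.547469
Parallel ([0.914840] and [0.547469]): 1 − (1 − 0.914840)(1 − 0.547469) = 0.9615

0.9615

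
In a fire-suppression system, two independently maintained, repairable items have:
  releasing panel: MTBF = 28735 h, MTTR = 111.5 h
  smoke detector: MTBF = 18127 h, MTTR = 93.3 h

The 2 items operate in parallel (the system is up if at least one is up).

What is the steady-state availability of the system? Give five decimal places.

A(releasing panel) = MTBF/(MTBF+MTTR) = 28735/(28735+111.5) = 0.996135
A(smoke detector) = MTBF/(MTBF+MTTR) = 18127/(18127+93.3) = 0.994879
Parallel availability: 1 − (1 − 0.996135)(1 − 0.994879) = 0.99998

0.99998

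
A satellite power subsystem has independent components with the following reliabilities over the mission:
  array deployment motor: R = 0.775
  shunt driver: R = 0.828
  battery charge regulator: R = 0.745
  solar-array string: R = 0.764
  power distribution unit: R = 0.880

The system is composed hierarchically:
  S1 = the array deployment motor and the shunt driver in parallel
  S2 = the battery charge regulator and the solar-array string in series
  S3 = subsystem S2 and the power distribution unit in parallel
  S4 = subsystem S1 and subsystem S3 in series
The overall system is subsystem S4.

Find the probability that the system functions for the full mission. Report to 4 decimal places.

0.9116

Parallel (array deployment motor and shunt driver): 1 − (1 − 0.775000)(1 − 0.828000) = 0.961300
Series (battery charge regulator and solar-array string): 0.745000 × 0.764000 = 0.569180
Parallel ([0.569180] and power distribution unit): 1 − (1 − 0.569180)(1 − 0.880000) = 0.948302
Series ([0.961300] and [0.948302]): 0.961300 × 0.948302 = 0.9116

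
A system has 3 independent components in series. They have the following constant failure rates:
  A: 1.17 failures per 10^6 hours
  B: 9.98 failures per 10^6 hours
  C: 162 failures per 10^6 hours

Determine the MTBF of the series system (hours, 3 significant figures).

Series of exponential components: λ_sys = Σ λ_i
λ_sys = 0.00000117 + 0.00000998 + 0.000162 = 1.7315e-04 /h
MTBF = 1 / λ_sys = 5780 h

5780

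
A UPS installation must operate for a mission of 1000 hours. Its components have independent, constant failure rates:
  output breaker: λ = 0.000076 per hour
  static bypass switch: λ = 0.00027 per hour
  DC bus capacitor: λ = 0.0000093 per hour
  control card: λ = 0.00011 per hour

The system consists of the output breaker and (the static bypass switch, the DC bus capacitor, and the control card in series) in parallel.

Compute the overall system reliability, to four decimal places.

R(output breaker) = exp(−0.000076 × 1000) = 0.926816
R(static bypass switch) = exp(−0.00027 × 1000) = 0.763379
R(DC bus capacitor) = exp(−0.0000093 × 1000) = 0.990743
R(control card) = exp(−0.00011 × 1000) = 0.895834
Series (static bypass switch, DC bus capacitor, and control card): 0.763379 × 0.990743 × 0.895834 = 0.677530
Parallel (output breaker and [0.677530]): 1 − (1 − 0.926816)(1 − 0.677530) = 0.9764

0.9764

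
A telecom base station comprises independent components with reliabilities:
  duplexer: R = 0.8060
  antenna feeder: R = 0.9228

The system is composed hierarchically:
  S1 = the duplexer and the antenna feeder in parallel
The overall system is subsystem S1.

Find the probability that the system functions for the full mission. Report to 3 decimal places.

Parallel (duplexer and antenna feeder): 1 − (1 − 0.80600)(1 − 0.92280) = 0.985

0.985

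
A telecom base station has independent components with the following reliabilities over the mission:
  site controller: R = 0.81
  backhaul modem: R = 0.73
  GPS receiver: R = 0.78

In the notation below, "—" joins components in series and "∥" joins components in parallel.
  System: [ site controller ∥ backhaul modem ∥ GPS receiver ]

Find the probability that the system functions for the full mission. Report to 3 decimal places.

0.989

Parallel (site controller, backhaul modem, and GPS receiver): 1 − (1 − 0.81000)(1 − 0.73000)(1 − 0.78000) = 0.989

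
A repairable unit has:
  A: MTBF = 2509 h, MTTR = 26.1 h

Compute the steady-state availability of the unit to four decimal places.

0.9897

A(A) = MTBF/(MTBF+MTTR) = 2509/(2509+26.1) = 0.9897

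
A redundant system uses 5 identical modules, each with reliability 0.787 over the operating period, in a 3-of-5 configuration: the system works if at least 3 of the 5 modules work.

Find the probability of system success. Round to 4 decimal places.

0.9316

R = Σ_{i=3}^{5} C(5,i) p^i (1−p)^{5−i} with p = 0.787
C(5,3)·0.787^3·0.213^2 = 0.221148
C(5,4)·0.787^4·0.213^1 = 0.408553
C(5,5)·0.787^5·0.213^0 = 0.301907
Sum = 0.9316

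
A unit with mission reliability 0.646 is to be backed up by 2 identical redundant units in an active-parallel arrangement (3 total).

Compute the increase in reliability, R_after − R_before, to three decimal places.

R_before = 0.646
R_after = 1 − (1 − 0.646)^3 = 0.956
ΔR = 0.956 − 0.646 = 0.310

0.310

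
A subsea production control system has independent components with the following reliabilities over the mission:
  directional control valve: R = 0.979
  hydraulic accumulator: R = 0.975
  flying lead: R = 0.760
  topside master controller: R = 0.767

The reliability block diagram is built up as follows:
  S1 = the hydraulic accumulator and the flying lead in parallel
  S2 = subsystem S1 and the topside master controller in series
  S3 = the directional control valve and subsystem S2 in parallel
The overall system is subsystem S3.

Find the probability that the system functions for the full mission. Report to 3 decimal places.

0.995

Parallel (hydraulic accumulator and flying lead): 1 − (1 − 0.97500)(1 − 0.76000) = 0.99400
Series ([0.99400] and topside master controller): 0.99400 × 0.76700 = 0.76240
Parallel (directional control valve and [0.76240]): 1 − (1 − 0.97900)(1 − 0.76240) = 0.995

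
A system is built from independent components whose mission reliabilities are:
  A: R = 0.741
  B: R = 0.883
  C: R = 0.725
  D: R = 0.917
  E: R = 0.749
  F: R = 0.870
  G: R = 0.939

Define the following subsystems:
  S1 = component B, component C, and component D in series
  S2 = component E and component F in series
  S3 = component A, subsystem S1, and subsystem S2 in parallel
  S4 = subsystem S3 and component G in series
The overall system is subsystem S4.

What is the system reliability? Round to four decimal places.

Series (B, C, and D): 0.883000 × 0.725000 × 0.917000 = 0.587040
Series (E and F): 0.749000 × 0.870000 = 0.651630
Parallel (A, [0.587040], and [0.651630]): 1 − (1 − 0.741000)(1 − 0.587040)(1 − 0.651630) = 0.962740
Series ([0.962740] and G): 0.962740 × 0.939000 = 0.9040

0.9040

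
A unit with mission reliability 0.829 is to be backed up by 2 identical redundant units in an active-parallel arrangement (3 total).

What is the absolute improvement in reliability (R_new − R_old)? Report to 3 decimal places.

R_before = 0.829
R_after = 1 − (1 − 0.829)^3 = 0.995
ΔR = 0.995 − 0.829 = 0.166

0.166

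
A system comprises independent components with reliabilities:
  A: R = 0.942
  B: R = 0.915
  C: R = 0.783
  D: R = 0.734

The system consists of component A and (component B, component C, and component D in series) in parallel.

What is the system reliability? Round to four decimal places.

0.9725

Series (B, C, and D): 0.915000 × 0.783000 × 0.734000 = 0.525871
Parallel (A and [0.525871]): 1 − (1 − 0.942000)(1 − 0.525871) = 0.9725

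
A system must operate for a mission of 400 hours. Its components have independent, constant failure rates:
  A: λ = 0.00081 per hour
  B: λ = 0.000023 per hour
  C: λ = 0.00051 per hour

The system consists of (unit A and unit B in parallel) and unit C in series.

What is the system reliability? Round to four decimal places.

R(A) = exp(−0.00081 × 400) = 0.723250
R(B) = exp(−0.000023 × 400) = 0.990842
R(C) = exp(−0.00051 × 400) = 0.815462
Parallel (A and B): 1 − (1 − 0.723250)(1 − 0.990842) = 0.997466
Series ([0.997466] and C): 0.997466 × 0.815462 = 0.8134

0.8134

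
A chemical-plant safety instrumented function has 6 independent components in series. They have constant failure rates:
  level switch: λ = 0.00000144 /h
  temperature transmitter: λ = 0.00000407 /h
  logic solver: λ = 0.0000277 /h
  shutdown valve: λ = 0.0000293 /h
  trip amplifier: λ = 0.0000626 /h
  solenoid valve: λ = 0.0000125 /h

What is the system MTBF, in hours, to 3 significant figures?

Series of exponential components: λ_sys = Σ λ_i
λ_sys = 0.00000144 + 0.00000407 + 0.0000277 + 0.0000293 + 0.0000626 + 0.0000125 = 1.3761e-04 /h
MTBF = 1 / λ_sys = 7270 h

7270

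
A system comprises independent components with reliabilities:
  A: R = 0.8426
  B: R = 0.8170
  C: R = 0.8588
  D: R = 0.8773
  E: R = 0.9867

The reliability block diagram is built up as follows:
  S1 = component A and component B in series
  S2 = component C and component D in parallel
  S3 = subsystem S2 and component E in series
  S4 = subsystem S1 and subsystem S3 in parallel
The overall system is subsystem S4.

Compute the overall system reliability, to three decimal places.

0.991

Series (A and B): 0.84260 × 0.81700 = 0.68840
Parallel (C and D): 1 − (1 − 0.85880)(1 − 0.87730) = 0.98267
Series ([0.98267] and E): 0.98267 × 0.98670 = 0.96960
Parallel ([0.68840] and [0.96960]): 1 − (1 − 0.68840)(1 − 0.96960) = 0.991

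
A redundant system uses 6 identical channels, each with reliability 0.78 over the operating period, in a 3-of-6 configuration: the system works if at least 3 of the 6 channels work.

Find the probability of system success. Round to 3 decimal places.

R = Σ_{i=3}^{6} C(6,i) p^i (1−p)^{6−i} with p = 0.78
C(6,3)·0.78^3·0.22^3 = 0.10106
C(6,4)·0.78^4·0.22^2 = 0.26873
C(6,5)·0.78^5·0.22^1 = 0.38111
C(6,6)·0.78^6·0.22^0 = 0.22520
Sum = 0.976

0.976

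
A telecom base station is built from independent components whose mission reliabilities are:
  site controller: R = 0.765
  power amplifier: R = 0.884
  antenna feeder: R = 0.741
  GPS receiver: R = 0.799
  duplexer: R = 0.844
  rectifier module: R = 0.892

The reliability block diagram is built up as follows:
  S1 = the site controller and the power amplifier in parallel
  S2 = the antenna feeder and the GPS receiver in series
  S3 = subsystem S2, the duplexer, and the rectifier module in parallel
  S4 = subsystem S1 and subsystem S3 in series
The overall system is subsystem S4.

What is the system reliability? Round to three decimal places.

0.966

Parallel (site controller and power amplifier): 1 − (1 − 0.76500)(1 − 0.88400) = 0.97274
Series (antenna feeder and GPS receiver): 0.74100 × 0.79900 = 0.59206
Parallel ([0.59206], duplexer, and rectifier module): 1 − (1 − 0.59206)(1 − 0.84400)(1 − 0.89200) = 0.99313
Series ([0.97274] and [0.99313]): 0.97274 × 0.99313 = 0.966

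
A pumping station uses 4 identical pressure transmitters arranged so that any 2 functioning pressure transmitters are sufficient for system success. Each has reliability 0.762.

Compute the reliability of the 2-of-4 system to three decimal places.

0.956

R = Σ_{i=2}^{4} C(4,i) p^i (1−p)^{4−i} with p = 0.762
C(4,2)·0.762^2·0.238^2 = 0.19734
C(4,3)·0.762^3·0.238^1 = 0.42121
C(4,4)·0.762^4·0.238^0 = 0.33715
Sum = 0.956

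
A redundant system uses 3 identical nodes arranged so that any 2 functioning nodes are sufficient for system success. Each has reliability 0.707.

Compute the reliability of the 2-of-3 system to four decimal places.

0.7928

R = Σ_{i=2}^{3} C(3,i) p^i (1−p)^{3−i} with p = 0.707
C(3,2)·0.707^2·0.293^1 = 0.439367
C(3,3)·0.707^3·0.293^0 = 0.353393
Sum = 0.7928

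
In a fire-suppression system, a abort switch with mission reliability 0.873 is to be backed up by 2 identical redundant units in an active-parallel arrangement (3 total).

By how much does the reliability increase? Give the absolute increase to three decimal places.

0.125

R_before = 0.873
R_after = 1 − (1 − 0.873)^3 = 0.998
ΔR = 0.998 − 0.873 = 0.125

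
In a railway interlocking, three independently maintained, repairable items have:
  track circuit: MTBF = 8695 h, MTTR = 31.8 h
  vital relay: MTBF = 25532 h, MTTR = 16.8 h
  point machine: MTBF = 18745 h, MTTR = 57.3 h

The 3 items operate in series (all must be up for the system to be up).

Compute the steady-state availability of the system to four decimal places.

0.9927

A(track circuit) = MTBF/(MTBF+MTTR) = 8695/(8695+31.8) = 0.996356
A(vital relay) = MTBF/(MTBF+MTTR) = 25532/(25532+16.8) = 0.999342
A(point machine) = MTBF/(MTBF+MTTR) = 18745/(18745+57.3) = 0.996953
Series availability: 0.996356 × 0.999342 × 0.996953 = 0.9927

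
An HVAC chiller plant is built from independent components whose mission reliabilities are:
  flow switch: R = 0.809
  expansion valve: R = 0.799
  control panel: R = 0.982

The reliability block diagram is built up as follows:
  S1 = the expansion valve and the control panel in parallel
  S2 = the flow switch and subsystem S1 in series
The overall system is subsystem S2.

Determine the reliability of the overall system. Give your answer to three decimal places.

Parallel (expansion valve and control panel): 1 − (1 − 0.79900)(1 − 0.98200) = 0.99638
Series (flow switch and [0.99638]): 0.80900 × 0.99638 = 0.806

0.806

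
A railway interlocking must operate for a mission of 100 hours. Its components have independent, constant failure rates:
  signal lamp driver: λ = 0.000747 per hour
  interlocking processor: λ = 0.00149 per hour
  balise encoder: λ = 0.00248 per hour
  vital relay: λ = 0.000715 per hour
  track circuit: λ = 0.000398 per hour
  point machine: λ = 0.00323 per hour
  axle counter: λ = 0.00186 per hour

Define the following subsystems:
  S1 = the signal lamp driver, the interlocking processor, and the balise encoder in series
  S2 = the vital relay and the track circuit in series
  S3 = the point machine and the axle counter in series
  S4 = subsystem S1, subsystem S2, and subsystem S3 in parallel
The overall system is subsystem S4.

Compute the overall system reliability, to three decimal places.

R(signal lamp driver) = exp(−0.000747 × 100) = 0.92802
R(interlocking processor) = exp(−0.00149 × 100) = 0.86157
R(balise encoder) = exp(−0.00248 × 100) = 0.78036
R(vital relay) = exp(−0.000715 × 100) = 0.93100
R(track circuit) = exp(−0.000398 × 100) = 0.96098
R(point machine) = exp(−0.00323 × 100) = 0.72397
R(axle counter) = exp(−0.00186 × 100) = 0.83027
Series (signal lamp driver, interlocking processor, and balise encoder): 0.92802 × 0.86157 × 0.78036 = 0.62394
Series (vital relay and track circuit): 0.93100 × 0.96098 = 0.89467
Series (point machine and axle counter): 0.72397 × 0.83027 = 0.60109
Parallel ([0.62394], [0.89467], and [0.60109]): 1 − (1 − 0.62394)(1 − 0.89467)(1 − 0.60109) = 0.984

0.984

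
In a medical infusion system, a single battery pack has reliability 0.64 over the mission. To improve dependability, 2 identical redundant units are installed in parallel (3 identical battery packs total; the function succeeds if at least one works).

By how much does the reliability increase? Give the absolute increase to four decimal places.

R_before = 0.64
R_after = 1 − (1 − 0.64)^3 = 0.9533
ΔR = 0.9533 − 0.64 = 0.3133

0.3133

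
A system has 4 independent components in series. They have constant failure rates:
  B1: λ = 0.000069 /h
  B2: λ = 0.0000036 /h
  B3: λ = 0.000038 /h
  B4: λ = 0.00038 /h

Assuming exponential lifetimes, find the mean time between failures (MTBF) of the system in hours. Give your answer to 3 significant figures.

Series of exponential components: λ_sys = Σ λ_i
λ_sys = 0.000069 + 0.0000036 + 0.000038 + 0.00038 = 4.9060e-04 /h
MTBF = 1 / λ_sys = 2040 h

2040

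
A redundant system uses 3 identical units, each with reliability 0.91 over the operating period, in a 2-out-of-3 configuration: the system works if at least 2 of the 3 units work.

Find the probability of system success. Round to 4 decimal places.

R = Σ_{i=2}^{3} C(3,i) p^i (1−p)^{3−i} with p = 0.91
C(3,2)·0.91^2·0.09^1 = 0.223587
C(3,3)·0.91^3·0.09^0 = 0.753571
Sum = 0.9772

0.9772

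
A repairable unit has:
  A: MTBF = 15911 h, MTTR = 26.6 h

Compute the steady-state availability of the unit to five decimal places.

A(A) = MTBF/(MTBF+MTTR) = 15911/(15911+26.6) = 0.99833

0.99833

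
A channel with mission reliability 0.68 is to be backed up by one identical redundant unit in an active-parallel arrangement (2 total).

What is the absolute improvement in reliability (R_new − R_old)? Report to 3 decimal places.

0.218

R_before = 0.68
R_after = 1 − (1 − 0.68)^2 = 0.898
ΔR = 0.898 − 0.68 = 0.218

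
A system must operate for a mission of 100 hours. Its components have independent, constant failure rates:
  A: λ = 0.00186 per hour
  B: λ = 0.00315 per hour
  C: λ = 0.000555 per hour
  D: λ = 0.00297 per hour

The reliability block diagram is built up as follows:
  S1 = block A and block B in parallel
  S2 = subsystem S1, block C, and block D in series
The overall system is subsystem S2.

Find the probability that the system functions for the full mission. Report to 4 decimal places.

0.6707

R(A) = exp(−0.00186 × 100) = 0.830274
R(B) = exp(−0.00315 × 100) = 0.729789
R(C) = exp(−0.000555 × 100) = 0.946012
R(D) = exp(−0.00297 × 100) = 0.743044
Parallel (A and B): 1 − (1 − 0.830274)(1 − 0.729789) = 0.954138
Series ([0.954138], C, and D): 0.954138 × 0.946012 × 0.743044 = 0.6707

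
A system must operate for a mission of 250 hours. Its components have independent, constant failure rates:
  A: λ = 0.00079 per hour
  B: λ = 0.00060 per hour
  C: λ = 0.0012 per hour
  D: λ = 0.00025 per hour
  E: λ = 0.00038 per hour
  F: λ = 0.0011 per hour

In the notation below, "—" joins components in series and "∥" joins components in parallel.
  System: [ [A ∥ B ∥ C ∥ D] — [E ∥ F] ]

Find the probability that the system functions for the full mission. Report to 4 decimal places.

0.9778

R(A) = exp(−0.00079 × 250) = 0.820780
R(B) = exp(−0.00060 × 250) = 0.860708
R(C) = exp(−0.0012 × 250) = 0.740818
R(D) = exp(−0.00025 × 250) = 0.939413
R(E) = exp(−0.00038 × 250) = 0.909373
R(F) = exp(−0.0011 × 250) = 0.759572
Parallel (A, B, C, and D): 1 − (1 − 0.820780)(1 − 0.860708)(1 − 0.740818)(1 − 0.939413) = 0.999608
Parallel (E and F): 1 − (1 − 0.909373)(1 − 0.759572) = 0.978211
Series ([0.999608] and [0.978211]): 0.999608 × 0.978211 = 0.9778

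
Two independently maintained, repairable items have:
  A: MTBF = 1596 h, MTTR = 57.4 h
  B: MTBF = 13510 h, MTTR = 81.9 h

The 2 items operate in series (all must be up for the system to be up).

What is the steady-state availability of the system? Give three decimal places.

A(A) = MTBF/(MTBF+MTTR) = 1596/(1596+57.4) = 0.965284
A(B) = MTBF/(MTBF+MTTR) = 13510/(13510+81.9) = 0.993974
Series availability: 0.965284 × 0.993974 = 0.959

0.959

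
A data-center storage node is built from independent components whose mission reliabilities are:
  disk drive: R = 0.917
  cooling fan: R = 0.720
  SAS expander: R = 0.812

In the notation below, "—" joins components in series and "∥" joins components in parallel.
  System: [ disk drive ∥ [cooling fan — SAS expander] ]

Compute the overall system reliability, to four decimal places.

Series (cooling fan and SAS expander): 0.720000 × 0.812000 = 0.584640
Parallel (disk drive and [0.584640]): 1 − (1 − 0.917000)(1 − 0.584640) = 0.9655

0.9655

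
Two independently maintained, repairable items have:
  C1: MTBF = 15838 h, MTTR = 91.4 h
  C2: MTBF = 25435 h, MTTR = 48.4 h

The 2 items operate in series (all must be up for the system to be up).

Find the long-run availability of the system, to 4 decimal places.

A(C1) = MTBF/(MTBF+MTTR) = 15838/(15838+91.4) = 0.994262
A(C2) = MTBF/(MTBF+MTTR) = 25435/(25435+48.4) = 0.998101
Series availability: 0.994262 × 0.998101 = 0.9924

0.9924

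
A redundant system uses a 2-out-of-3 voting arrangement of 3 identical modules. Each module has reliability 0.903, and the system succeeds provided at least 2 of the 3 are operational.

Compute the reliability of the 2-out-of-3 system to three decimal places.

R = Σ_{i=2}^{3} C(3,i) p^i (1−p)^{3−i} with p = 0.903
C(3,2)·0.903^2·0.097^1 = 0.23728
C(3,3)·0.903^3·0.097^0 = 0.73631
Sum = 0.974

0.974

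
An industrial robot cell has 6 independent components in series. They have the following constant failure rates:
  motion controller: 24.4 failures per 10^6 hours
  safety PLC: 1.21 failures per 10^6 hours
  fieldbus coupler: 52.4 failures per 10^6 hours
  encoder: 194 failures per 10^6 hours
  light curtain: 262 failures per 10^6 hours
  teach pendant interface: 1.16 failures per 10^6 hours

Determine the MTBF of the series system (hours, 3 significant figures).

1870

Series of exponential components: λ_sys = Σ λ_i
λ_sys = 0.0000244 + 0.00000121 + 0.0000524 + 0.000194 + 0.000262 + 0.00000116 = 5.3517e-04 /h
MTBF = 1 / λ_sys = 1870 h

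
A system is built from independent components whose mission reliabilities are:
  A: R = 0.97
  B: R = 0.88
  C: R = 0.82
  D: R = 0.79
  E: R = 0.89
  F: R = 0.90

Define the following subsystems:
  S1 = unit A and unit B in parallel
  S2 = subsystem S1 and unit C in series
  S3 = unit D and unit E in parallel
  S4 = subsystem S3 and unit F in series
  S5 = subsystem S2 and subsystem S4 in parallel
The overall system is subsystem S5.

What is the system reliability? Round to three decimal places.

Parallel (A and B): 1 − (1 − 0.97000)(1 − 0.88000) = 0.99640
Series ([0.99640] and C): 0.99640 × 0.82000 = 0.81705
Parallel (D and E): 1 − (1 − 0.79000)(1 − 0.89000) = 0.97690
Series ([0.97690] and F): 0.97690 × 0.90000 = 0.87921
Parallel ([0.81705] and [0.87921]): 1 − (1 − 0.81705)(1 − 0.87921) = 0.978

0.978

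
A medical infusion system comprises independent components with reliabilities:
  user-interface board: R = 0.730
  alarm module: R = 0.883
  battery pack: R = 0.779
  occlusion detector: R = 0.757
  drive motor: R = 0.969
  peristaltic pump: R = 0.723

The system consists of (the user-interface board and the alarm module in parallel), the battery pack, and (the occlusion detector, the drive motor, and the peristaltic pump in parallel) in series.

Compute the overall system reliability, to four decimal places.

Parallel (user-interface board and alarm module): 1 − (1 − 0.730000)(1 − 0.883000) = 0.968410
Parallel (occlusion detector, drive motor, and peristaltic pump): 1 − (1 − 0.757000)(1 − 0.969000)(1 − 0.723000) = 0.997913
Series ([0.968410], battery pack, and [0.997913]): 0.968410 × 0.779000 × 0.997913 = 0.7528

0.7528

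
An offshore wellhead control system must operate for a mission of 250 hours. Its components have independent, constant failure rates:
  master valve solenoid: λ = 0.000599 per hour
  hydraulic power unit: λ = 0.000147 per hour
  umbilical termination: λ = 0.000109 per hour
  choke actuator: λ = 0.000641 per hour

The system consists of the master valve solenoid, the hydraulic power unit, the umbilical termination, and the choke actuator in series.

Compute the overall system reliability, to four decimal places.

R(master valve solenoid) = exp(−0.000599 × 250) = 0.860923
R(hydraulic power unit) = exp(−0.000147 × 250) = 0.963917
R(umbilical termination) = exp(−0.000109 × 250) = 0.973118
R(choke actuator) = exp(−0.000641 × 250) = 0.851931
Series (master valve solenoid, hydraulic power unit, umbilical termination, and choke actuator): 0.860923 × 0.963917 × 0.973118 × 0.851931 = 0.6880

0.6880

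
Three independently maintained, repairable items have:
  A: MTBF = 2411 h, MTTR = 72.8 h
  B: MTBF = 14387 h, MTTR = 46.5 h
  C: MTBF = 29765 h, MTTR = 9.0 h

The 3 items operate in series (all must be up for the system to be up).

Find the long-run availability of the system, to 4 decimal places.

0.9673

A(A) = MTBF/(MTBF+MTTR) = 2411/(2411+72.8) = 0.970690
A(B) = MTBF/(MTBF+MTTR) = 14387/(14387+46.5) = 0.996778
A(C) = MTBF/(MTBF+MTTR) = 29765/(29765+9.0) = 0.999698
Series availability: 0.970690 × 0.996778 × 0.999698 = 0.9673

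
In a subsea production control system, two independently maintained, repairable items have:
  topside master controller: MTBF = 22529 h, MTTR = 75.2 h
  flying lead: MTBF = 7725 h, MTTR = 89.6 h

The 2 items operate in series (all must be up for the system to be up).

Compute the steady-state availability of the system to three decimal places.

A(topside master controller) = MTBF/(MTBF+MTTR) = 22529/(22529+75.2) = 0.996673
A(flying lead) = MTBF/(MTBF+MTTR) = 7725/(7725+89.6) = 0.988534
Series availability: 0.996673 × 0.988534 = 0.985

0.985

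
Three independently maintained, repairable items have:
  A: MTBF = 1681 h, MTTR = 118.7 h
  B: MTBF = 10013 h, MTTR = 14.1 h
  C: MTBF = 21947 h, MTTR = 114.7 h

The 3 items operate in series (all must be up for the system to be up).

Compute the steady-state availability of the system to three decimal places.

0.928

A(A) = MTBF/(MTBF+MTTR) = 1681/(1681+118.7) = 0.934045
A(B) = MTBF/(MTBF+MTTR) = 10013/(10013+14.1) = 0.998594
A(C) = MTBF/(MTBF+MTTR) = 21947/(21947+114.7) = 0.994801
Series availability: 0.934045 × 0.998594 × 0.994801 = 0.928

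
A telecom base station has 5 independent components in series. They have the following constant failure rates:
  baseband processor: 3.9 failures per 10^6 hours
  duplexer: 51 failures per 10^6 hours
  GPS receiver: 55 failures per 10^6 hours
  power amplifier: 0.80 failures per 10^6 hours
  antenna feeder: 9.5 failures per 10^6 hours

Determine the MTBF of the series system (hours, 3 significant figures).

8320

Series of exponential components: λ_sys = Σ λ_i
λ_sys = 0.0000039 + 0.000051 + 0.000055 + 0.00000080 + 0.0000095 = 1.2020e-04 /h
MTBF = 1 / λ_sys = 8320 h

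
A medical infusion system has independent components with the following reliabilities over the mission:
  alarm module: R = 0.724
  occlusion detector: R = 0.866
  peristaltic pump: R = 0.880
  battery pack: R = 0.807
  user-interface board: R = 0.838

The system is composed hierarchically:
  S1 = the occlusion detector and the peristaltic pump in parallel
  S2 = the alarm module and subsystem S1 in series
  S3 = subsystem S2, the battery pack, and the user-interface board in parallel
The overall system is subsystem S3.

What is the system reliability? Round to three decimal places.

Parallel (occlusion detector and peristaltic pump): 1 − (1 − 0.86600)(1 − 0.88000) = 0.98392
Series (alarm module and [0.98392]): 0.72400 × 0.98392 = 0.71236
Parallel ([0.71236], battery pack, and user-interface board): 1 − (1 − 0.71236)(1 − 0.80700)(1 − 0.83800) = 0.991

0.991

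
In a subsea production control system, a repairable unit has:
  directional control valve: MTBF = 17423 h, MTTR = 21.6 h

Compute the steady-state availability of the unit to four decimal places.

0.9988

A(directional control valve) = MTBF/(MTBF+MTTR) = 17423/(17423+21.6) = 0.9988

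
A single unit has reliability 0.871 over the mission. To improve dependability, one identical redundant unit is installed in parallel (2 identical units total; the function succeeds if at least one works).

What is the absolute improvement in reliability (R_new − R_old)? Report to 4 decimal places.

0.1124

R_before = 0.871
R_after = 1 − (1 − 0.871)^2 = 0.9834
ΔR = 0.9834 − 0.871 = 0.1124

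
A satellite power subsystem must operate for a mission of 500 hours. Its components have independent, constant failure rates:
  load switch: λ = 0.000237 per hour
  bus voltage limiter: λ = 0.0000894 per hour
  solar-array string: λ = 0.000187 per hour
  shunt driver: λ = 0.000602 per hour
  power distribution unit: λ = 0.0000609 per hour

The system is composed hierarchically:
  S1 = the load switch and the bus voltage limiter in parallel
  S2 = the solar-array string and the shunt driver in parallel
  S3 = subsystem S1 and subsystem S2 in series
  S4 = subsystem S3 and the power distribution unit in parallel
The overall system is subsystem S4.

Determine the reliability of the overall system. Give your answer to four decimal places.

R(load switch) = exp(−0.000237 × 500) = 0.888252
R(bus voltage limiter) = exp(−0.0000894 × 500) = 0.956284
R(solar-array string) = exp(−0.000187 × 500) = 0.910738
R(shunt driver) = exp(−0.000602 × 500) = 0.740078
R(power distribution unit) = exp(−0.0000609 × 500) = 0.970009
Parallel (load switch and bus voltage limiter): 1 − (1 − 0.888252)(1 − 0.956284) = 0.995115
Parallel (solar-array string and shunt driver): 1 − (1 − 0.910738)(1 − 0.740078) = 0.976799
Series ([0.995115] and [0.976799]): 0.995115 × 0.976799 = 0.972027
Parallel ([0.972027] and power distribution unit): 1 − (1 − 0.972027)(1 − 0.970009) = 0.9992

0.9992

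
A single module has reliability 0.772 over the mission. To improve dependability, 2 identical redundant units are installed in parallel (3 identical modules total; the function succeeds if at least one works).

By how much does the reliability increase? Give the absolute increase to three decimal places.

0.216

R_before = 0.772
R_after = 1 − (1 − 0.772)^3 = 0.988
ΔR = 0.988 − 0.772 = 0.216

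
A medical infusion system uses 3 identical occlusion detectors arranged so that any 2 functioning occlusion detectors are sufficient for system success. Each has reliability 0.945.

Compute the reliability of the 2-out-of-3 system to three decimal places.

0.991

R = Σ_{i=2}^{3} C(3,i) p^i (1−p)^{3−i} with p = 0.945
C(3,2)·0.945^2·0.055^1 = 0.14735
C(3,3)·0.945^3·0.055^0 = 0.84391
Sum = 0.991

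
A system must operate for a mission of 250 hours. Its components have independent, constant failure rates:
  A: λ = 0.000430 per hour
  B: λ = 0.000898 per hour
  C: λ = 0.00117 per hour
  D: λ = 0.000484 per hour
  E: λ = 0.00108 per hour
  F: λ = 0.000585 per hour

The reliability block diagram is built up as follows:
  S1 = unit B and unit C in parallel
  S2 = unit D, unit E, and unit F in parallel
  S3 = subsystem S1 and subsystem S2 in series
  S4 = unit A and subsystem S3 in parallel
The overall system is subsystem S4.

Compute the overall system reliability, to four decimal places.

0.9944

R(A) = exp(−0.000430 × 250) = 0.898077
R(B) = exp(−0.000898 × 250) = 0.798916
R(C) = exp(−0.00117 × 250) = 0.746395
R(D) = exp(−0.000484 × 250) = 0.886034
R(E) = exp(−0.00108 × 250) = 0.763379
R(F) = exp(−0.000585 × 250) = 0.863942
Parallel (B and C): 1 − (1 − 0.798916)(1 − 0.746395) = 0.949004
Parallel (D, E, and F): 1 − (1 − 0.886034)(1 − 0.763379)(1 − 0.863942) = 0.996331
Series ([0.949004] and [0.996331]): 0.949004 × 0.996331 = 0.945522
Parallel (A and [0.945522]): 1 − (1 − 0.898077)(1 − 0.945522) = 0.9944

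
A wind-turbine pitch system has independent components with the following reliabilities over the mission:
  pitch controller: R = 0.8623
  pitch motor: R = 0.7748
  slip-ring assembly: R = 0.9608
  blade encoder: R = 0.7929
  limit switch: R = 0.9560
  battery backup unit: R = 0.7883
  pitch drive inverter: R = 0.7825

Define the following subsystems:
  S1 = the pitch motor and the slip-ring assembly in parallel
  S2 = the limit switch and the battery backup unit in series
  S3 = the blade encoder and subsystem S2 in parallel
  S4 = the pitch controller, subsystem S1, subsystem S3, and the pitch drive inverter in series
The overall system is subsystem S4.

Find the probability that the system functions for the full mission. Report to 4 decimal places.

Parallel (pitch motor and slip-ring assembly): 1 − (1 − 0.774800)(1 − 0.960800) = 0.991172
Series (limit switch and battery backup unit): 0.956000 × 0.788300 = 0.753615
Parallel (blade encoder and [0.753615]): 1 − (1 − 0.792900)(1 − 0.753615) = 0.948974
Series (pitch controller, [0.991172], [0.948974], and pitch drive inverter): 0.862300 × 0.991172 × 0.948974 × 0.782500 = 0.6347

0.6347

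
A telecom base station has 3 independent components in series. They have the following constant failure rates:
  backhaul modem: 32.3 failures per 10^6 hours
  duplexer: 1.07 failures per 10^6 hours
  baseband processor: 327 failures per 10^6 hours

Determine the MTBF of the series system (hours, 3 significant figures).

Series of exponential components: λ_sys = Σ λ_i
λ_sys = 0.0000323 + 0.00000107 + 0.000327 = 3.6037e-04 /h
MTBF = 1 / λ_sys = 2770 h

2770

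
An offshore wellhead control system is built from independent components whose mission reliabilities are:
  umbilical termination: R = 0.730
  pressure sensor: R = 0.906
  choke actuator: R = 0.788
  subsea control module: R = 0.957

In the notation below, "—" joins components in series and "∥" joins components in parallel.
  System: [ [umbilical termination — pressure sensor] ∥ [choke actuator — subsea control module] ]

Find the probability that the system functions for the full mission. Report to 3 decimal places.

Series (umbilical termination and pressure sensor): 0.73000 × 0.90600 = 0.66138
Series (choke actuator and subsea control module): 0.78800 × 0.95700 = 0.75412
Parallel ([0.66138] and [0.75412]): 1 − (1 − 0.66138)(1 − 0.75412) = 0.917

0.917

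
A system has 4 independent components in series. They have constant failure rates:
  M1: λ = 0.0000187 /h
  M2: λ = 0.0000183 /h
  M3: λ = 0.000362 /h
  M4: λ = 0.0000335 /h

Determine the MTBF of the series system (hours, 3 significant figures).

Series of exponential components: λ_sys = Σ λ_i
λ_sys = 0.0000187 + 0.0000183 + 0.000362 + 0.0000335 = 4.3250e-04 /h
MTBF = 1 / λ_sys = 2310 h

2310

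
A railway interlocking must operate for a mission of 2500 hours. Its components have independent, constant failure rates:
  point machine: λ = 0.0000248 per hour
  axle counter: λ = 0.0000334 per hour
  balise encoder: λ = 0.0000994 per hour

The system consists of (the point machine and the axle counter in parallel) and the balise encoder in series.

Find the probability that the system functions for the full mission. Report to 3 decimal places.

0.776

R(point machine) = exp(−0.0000248 × 2500) = 0.93988
R(axle counter) = exp(−0.0000334 × 2500) = 0.91989
R(balise encoder) = exp(−0.0000994 × 2500) = 0.77997
Parallel (point machine and axle counter): 1 − (1 − 0.93988)(1 − 0.91989) = 0.99518
Series ([0.99518] and balise encoder): 0.99518 × 0.77997 = 0.776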